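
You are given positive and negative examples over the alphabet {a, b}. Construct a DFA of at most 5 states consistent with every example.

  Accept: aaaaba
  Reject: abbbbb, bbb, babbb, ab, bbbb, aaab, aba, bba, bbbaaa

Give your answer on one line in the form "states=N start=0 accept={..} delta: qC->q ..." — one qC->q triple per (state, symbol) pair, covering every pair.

states=3 start=0 accept={2} delta: 0a->1 0b->0 1a->2 1b->0 2a->1 2b->1

Grow the machine one transition at a time. Run the examples from 0; the earliest place one falls off (shortest prefix, ties alphabetical) gets sent to the lowest-numbered state that keeps every Accept/Reject pair distinguishable — a pair clashes when both reach the same state with identical unread suffix — and to a fresh state only if none does.
a: 0a undefined. 0a->0: no, aaaaba/aba meet in 0 with "ba" left. Open state 1: 0a->1.
b: 0b undefined. 0b->0: ok.
aa: 1a undefined. 1a->0: no, aaaaba/bba meet in 1. 1a->1: no, aaaaba/aba meet in 1 with "ba" left. Open state 2: 1a->2.
ab: 1b undefined. 1b->0: ok.
aaa: 2a undefined. 2a->0: no, aaaaba/aba meet in 1. 2a->1: ok.
aaaab: 2b undefined. 2b->0: no, aaaaba/aba meet in 1. 2b->1: ok.
All examples now run through 3 states with every (state, symbol) defined. Accept strings end in {2}, Reject strings end in {0,1}; accept={2}.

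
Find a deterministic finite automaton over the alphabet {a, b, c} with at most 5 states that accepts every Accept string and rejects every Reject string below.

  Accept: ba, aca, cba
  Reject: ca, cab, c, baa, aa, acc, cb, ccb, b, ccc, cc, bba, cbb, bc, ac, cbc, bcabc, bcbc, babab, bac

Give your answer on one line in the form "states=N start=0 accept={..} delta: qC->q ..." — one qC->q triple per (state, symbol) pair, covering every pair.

states=4 start=0 accept={3} delta: 0a->1 0b->2 0c->0 1a->0 1b->0 1c->2 2a->3 2b->0 2c->0 3a->0 3b->0 3c->0

Grow the machine one transition at a time. Run the examples from 0; the earliest place one falls off (shortest prefix, ties alphabetical) gets sent to the lowest-numbered state that keeps every Accept/Reject pair distinguishable — a pair clashes when both reach the same state with identical unread suffix — and to a fresh state only if none does.
a: 0a undefined. 0a->0: no, aca/ca meet in 0 with "ca" left. Open state 1: 0a->1.
b: 0b undefined. 0b->0: no, ba/bba meet in 1. 0b->1: no, ba/aa meet in 1 with "a" left. Open state 2: 0b->2.
c: 0c undefined. 0c->0: ok.
aa: 1a undefined. 1a->0: ok.
ac: 1c undefined. 1c->0: no, aca/ca meet in 1. 1c->1: no, aca/c meet in 0. 1c->2: ok.
ba: 2a undefined. 2a->0: no, ba/c meet in 0. 2a->1: no, ba/ca meet in 1. 2a->2: no, ba/baa meet in 2. Open state 3: 2a->3.
bb: 2b undefined. 2b->0: ok.
bc: 2c undefined. 2c->0: ok.
baa: 3a undefined. 3a->0: ok.
bab: 3b undefined. 3b->0: ok.
bac: 3c undefined. 3c->0: ok.
cab: 1b undefined. 1b->0: ok.
All examples now run through 4 states with every (state, symbol) defined. Accept strings end in {3}, Reject strings end in {0,1,2}; accept={3}.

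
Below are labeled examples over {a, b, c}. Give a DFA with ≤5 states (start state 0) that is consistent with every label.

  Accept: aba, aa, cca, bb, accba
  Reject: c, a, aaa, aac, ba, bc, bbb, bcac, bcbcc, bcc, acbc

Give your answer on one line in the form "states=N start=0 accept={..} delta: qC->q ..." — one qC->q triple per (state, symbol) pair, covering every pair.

Grow the machine one transition at a time. Run the examples from 0; the earliest place one falls off (shortest prefix, ties alphabetical) gets sent to the lowest-numbered state that keeps every Accept/Reject pair distinguishable — a pair clashes when both reach the same state with identical unread suffix — and to a fresh state only if none does.
a: 0a undefined. 0a->0: no, aba/ba meet in 0 with "ba" left. Open state 1: 0a->1.
b: 0b undefined. 0b->0: no, bb/bbb meet in 0. 0b->1: no, aa/ba meet in 1 with "a" left. Open state 2: 0b->2.
c: 0c undefined. 0c->0: no, cca/a meet in 1. 0c->1: ok.
aa: 1a undefined. 1a->0: ok.
ab: 1b undefined. 1b->0: no, aba/c meet in 1. 1b->1: ok.
ac: 1c undefined. 1c->0: no, cca/c meet in 1. 1c->1: ok.
ba: 2a undefined. 2a->0: no, aba/ba meet in 0. 2a->1: ok.
bb: 2b undefined. 2b->0: ok.
bc: 2c undefined. 2c->0: no, aba/bc meet in 0. 2c->1: ok.
All examples now run through 3 states with every (state, symbol) defined. Accept strings end in {0}, Reject strings end in {1,2}; accept={0}.

states=3 start=0 accept={0} delta: 0a->1 0b->2 0c->1 1a->0 1b->1 1c->1 2a->1 2b->0 2c->1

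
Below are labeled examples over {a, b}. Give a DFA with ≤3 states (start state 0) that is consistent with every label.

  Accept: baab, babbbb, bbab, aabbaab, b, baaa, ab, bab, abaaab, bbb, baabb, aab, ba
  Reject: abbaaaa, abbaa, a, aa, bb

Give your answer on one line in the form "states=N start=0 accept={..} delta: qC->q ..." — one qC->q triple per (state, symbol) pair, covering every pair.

Fold the examples into a partial DFA from state 0: repeatedly fix the first undefined (state, symbol) met by the shortest-then-alphabetical prefix, trying targets in increasing order and rejecting any under which an Accept and a Reject string meet in one state with the same remainder; add a state when all current targets are rejected. Accepting states are where Accept strings end.
a: 0a undefined. 0a->0: ok.
b: 0b undefined. 0b->0: no, baab/abbaaaa meet in 0. Open state 1: 0b->1.
ba: 1a undefined. 1a->0: no, baaa/a meet in 0. 1a->1: no, baab/bb meet in 1 with "b" left. Open state 2: 1a->2.
bb: 1b undefined. 1b->0: ok.
baa: 2a undefined. 2a->0: no, baaa/abbaaaa meet in 0. 2a->1: no, baab/abbaaaa meet in 0. 2a->2: ok.
bab: 2b undefined. 2b->0: no, baab/abbaaaa meet in 0. 2b->1: no, babbbb/abbaaaa meet in 0. 2b->2: ok.
All examples now run through 3 states with every (state, symbol) defined. Accept strings end in {1,2}, Reject strings end in {0}; accept={1,2}.

states=3 start=0 accept={1,2} delta: 0a->0 0b->1 1a->2 1b->0 2a->2 2b->2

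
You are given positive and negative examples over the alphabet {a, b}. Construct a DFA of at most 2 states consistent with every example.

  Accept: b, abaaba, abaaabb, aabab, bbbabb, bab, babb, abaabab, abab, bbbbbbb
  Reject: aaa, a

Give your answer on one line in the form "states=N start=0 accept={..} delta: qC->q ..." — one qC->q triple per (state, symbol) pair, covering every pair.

states=2 start=0 accept={1} delta: 0a->0 0b->1 1a->1 1b->1

Fold the examples into a partial DFA from state 0: repeatedly fix the first undefined (state, symbol) met by the shortest-then-alphabetical prefix, trying targets in increasing order and rejecting any under which an Accept and a Reject string meet in one state with the same remainder; add a state when all current targets are rejected. Accepting states are where Accept strings end.
a: 0a undefined. 0a->0: ok.
b: 0b undefined. 0b->0: no, b/aaa meet in 0. Open state 1: 0b->1.
ba: 1a undefined. 1a->0: no, abaaba/aaa meet in 0. 1a->1: ok.
bb: 1b undefined. 1b->0: no, abaaba/aaa meet in 0. 1b->1: ok.
All examples now run through 2 states with every (state, symbol) defined. Accept strings end in {1}, Reject strings end in {0}; accept={1}.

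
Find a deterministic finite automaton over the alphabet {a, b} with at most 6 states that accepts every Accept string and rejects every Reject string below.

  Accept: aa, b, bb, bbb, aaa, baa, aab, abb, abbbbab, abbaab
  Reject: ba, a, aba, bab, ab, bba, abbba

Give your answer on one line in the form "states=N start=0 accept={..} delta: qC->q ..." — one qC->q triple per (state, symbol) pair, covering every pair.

states=6 start=0 accept={0,2,4} delta: 0a->1 0b->0 1a->2 1b->3 2a->0 2b->0 3a->1 3b->4 4a->1 4b->5 5a->1 5b->1

Grow the machine one transition at a time. Run the examples from 0; the earliest place one falls off (shortest prefix, ties alphabetical) gets sent to the lowest-numbered state that keeps every Accept/Reject pair distinguishable — a pair clashes when both reach the same state with identical unread suffix — and to a fresh state only if none does.
a: 0a undefined. 0a->0: no, aa/a meet in 0. Open state 1: 0a->1.
b: 0b undefined. 0b->0: ok.
aa: 1a undefined. 1a->0: no, aaa/ba meet in 1. 1a->1: no, aa/ba meet in 1. Open state 2: 1a->2.
ab: 1b undefined. 1b->0: no, b/bab meet in 0. 1b->1: no, aa/aba meet in 2. 1b->2: no, aa/bab meet in 2. Open state 3: 1b->3.
aaa: 2a undefined. 2a->0: ok.
aab: 2b undefined. 2b->0: ok.
aba: 3a undefined. 3a->0: no, b/aba meet in 0. 3a->1: ok.
abb: 3b undefined. 3b->0: no, abbbbab/bab meet in 3. 3b->1: no, abb/ba meet in 1. 3b->2: no, abbbbab/bab meet in 3. 3b->3: no, abb/bab meet in 3. Open state 4: 3b->4.
abba: 4a undefined. 4a->0: no, abbaab/bab meet in 3. 4a->1: ok.
abbb: 4b undefined. 4b->0: no, abbbbab/bab meet in 3. 4b->1: no, aa/abbba meet in 2. 4b->2: no, b/abbba meet in 0. 4b->3: no, abbbbab/bab meet in 3. 4b->4: no, abbbbab/bab meet in 3. Open state 5: 4b->5.
abbba: 5a undefined. 5a->0: no, b/abbba meet in 0. 5a->1: ok.
abbbb: 5b undefined. 5b->0: no, abbbbab/bab meet in 3. 5b->1: ok.
All examples now run through 6 states with every (state, symbol) defined. Accept strings end in {0,2,4}, Reject strings end in {1,3}; accept={0,2,4}.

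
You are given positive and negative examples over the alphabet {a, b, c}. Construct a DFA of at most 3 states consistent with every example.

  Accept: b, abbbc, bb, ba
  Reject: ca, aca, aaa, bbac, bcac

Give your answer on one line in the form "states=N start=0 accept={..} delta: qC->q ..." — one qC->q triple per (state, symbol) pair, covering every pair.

Fold the examples into a partial DFA from state 0: repeatedly fix the first undefined (state, symbol) met by the shortest-then-alphabetical prefix, trying targets in increasing order and rejecting any under which an Accept and a Reject string meet in one state with the same remainder; add a state when all current targets are rejected. Accepting states are where Accept strings end.
a: 0a undefined. 0a->0: ok.
b: 0b undefined. 0b->0: no, b/aaa meet in 0. Open state 1: 0b->1.
c: 0c undefined. 0c->0: ok.
ba: 1a undefined. 1a->0: no, ba/ca meet in 0. 1a->1: ok.
bb: 1b undefined. 1b->0: no, bb/ca meet in 0. 1b->1: no, abbbc/bbac meet in 1 with "c" left. Open state 2: 1b->2.
bc: 1c undefined. 1c->0: ok.
bba: 2a undefined. 2a->0: ok.
abbb: 2b undefined. 2b->0: no, abbbc/ca meet in 0. 2b->1: no, abbbc/ca meet in 0. 2b->2: ok.
abbbc: 2c undefined. 2c->0: no, abbbc/ca meet in 0. 2c->1: ok.
All examples now run through 3 states with every (state, symbol) defined. Accept strings end in {1,2}, Reject strings end in {0}; accept={1,2}.

states=3 start=0 accept={1,2} delta: 0a->0 0b->1 0c->0 1a->1 1b->2 1c->0 2a->0 2b->2 2c->1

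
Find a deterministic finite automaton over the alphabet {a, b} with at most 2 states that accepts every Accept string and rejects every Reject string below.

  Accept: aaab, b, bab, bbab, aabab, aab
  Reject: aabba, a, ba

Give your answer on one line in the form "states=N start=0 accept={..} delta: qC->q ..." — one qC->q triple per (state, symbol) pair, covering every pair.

State merging on the prefix tree: take the shortest (then alphabetical) example prefix whose next move is undefined and point that move at state 0, else 1, else 2, ...; a target is out if some Accept/Reject pair would then sit in one state with the same input left (inseparable). If every existing state is out, open a new one.
a: 0a undefined. 0a->0: ok.
b: 0b undefined. 0b->0: no, aaab/aabba meet in 0. Open state 1: 0b->1.
ba: 1a undefined. 1a->0: ok.
bb: 1b undefined. 1b->0: ok.
All examples now run through 2 states with every (state, symbol) defined. Accept strings end in {1}, Reject strings end in {0}; accept={1}.

states=2 start=0 accept={1} delta: 0a->0 0b->1 1a->0 1b->0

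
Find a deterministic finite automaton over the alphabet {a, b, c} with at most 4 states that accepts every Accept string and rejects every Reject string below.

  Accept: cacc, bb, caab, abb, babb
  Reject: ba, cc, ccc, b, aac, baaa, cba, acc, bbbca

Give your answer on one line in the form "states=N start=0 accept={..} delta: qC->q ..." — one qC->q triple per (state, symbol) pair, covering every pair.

states=4 start=0 accept={3} delta: 0a->0 0b->1 0c->1 1a->2 1b->3 1c->0 2a->1 2b->1 2c->3 3a->0 3b->0 3c->3

Fold the examples into a partial DFA from state 0: repeatedly fix the first undefined (state, symbol) met by the shortest-then-alphabetical prefix, trying targets in increasing order and rejecting any under which an Accept and a Reject string meet in one state with the same remainder; add a state when all current targets are rejected. Accepting states are where Accept strings end.
a: 0a undefined. 0a->0: ok.
b: 0b undefined. 0b->0: no, bb/ba meet in 0. Open state 1: 0b->1.
c: 0c undefined. 0c->0: no, cacc/cc meet in 0. 0c->1: ok.
ba: 1a undefined. 1a->0: no, cacc/cc meet in 1 with "c" left. 1a->1: no, cacc/ccc meet in 1 with "cc" left. Open state 2: 1a->2.
bb: 1b undefined. 1b->0: no, bb/cba meet in 0. 1b->1: no, bb/b meet in 1. 1b->2: no, bb/ba meet in 2. Open state 3: 1b->3.
cc: 1c undefined. 1c->0: ok.
baa: 2a undefined. 2a->0: no, caab/ccc meet in 1. 2a->1: ok.
bab: 2b undefined. 2b->0: no, babb/ccc meet in 1. 2b->1: ok.
bbb: 3b undefined. 3b->0: ok.
cac: 2c undefined. 2c->0: no, cacc/ccc meet in 1. 2c->1: no, cacc/cc meet in 0. 2c->2: no, cacc/ba meet in 2. 2c->3: ok.
cba: 3a undefined. 3a->0: ok.
cacc: 3c undefined. 3c->0: no, cacc/cc meet in 0. 3c->1: no, cacc/ccc meet in 1. 3c->2: no, cacc/ba meet in 2. 3c->3: ok.
All examples now run through 4 states with every (state, symbol) defined. Accept strings end in {3}, Reject strings end in {0,1,2}; accept={3}.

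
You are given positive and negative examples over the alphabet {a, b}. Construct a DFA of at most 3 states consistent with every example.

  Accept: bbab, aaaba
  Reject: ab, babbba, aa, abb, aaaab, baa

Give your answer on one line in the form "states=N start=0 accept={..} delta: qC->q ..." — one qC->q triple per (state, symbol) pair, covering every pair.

states=3 start=0 accept={2} delta: 0a->0 0b->1 1a->2 1b->1 2a->0 2b->2

Grow the machine one transition at a time. Run the examples from 0; the earliest place one falls off (shortest prefix, ties alphabetical) gets sent to the lowest-numbered state that keeps every Accept/Reject pair distinguishable — a pair clashes when both reach the same state with identical unread suffix — and to a fresh state only if none does.
a: 0a undefined. 0a->0: ok.
b: 0b undefined. 0b->0: no, bbab/ab meet in 0. Open state 1: 0b->1.
ba: 1a undefined. 1a->0: no, aaaba/aa meet in 0. 1a->1: no, aaaba/ab meet in 1. Open state 2: 1a->2.
bb: 1b undefined. 1b->0: no, bbab/ab meet in 1. 1b->1: ok.
baa: 2a undefined. 2a->0: ok.
bab: 2b undefined. 2b->0: no, bbab/aa meet in 0. 2b->1: no, bbab/ab meet in 1. 2b->2: ok.
All examples now run through 3 states with every (state, symbol) defined. Accept strings end in {2}, Reject strings end in {0,1}; accept={2}.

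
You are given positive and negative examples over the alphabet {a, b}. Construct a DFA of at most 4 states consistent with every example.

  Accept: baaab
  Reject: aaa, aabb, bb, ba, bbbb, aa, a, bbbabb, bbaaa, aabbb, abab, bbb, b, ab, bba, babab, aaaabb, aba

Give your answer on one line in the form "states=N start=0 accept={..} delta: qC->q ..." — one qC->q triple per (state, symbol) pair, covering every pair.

states=4 start=0 accept={3} delta: 0a->0 0b->1 1a->2 1b->0 2a->3 2b->0 3a->3 3b->3

Grow the machine one transition at a time. Run the examples from 0; the earliest place one falls off (shortest prefix, ties alphabetical) gets sent to the lowest-numbered state that keeps every Accept/Reject pair distinguishable — a pair clashes when both reach the same state with identical unread suffix — and to a fresh state only if none does.
a: 0a undefined. 0a->0: ok.
b: 0b undefined. 0b->0: no, baaab/aaa meet in 0. Open state 1: 0b->1.
ba: 1a undefined. 1a->0: no, baaab/abab meet in 1. 1a->1: no, baaab/aabb meet in 1 with "b" left. Open state 2: 1a->2.
bb: 1b undefined. 1b->0: ok.
baa: 2a undefined. 2a->0: no, baaab/aabbb meet in 1. 2a->1: no, baaab/abab meet in 2 with "b" left. 2a->2: no, baaab/abab meet in 2 with "b" left. Open state 3: 2a->3.
bab: 2b undefined. 2b->0: ok.
baaa: 3a undefined. 3a->0: no, baaab/bbbabb meet in 1. 3a->1: no, baaab/aaa meet in 0. 3a->2: no, baaab/aaa meet in 0. 3a->3: ok.
baaab: 3b undefined. 3b->0: no, baaab/aaa meet in 0. 3b->1: no, baaab/bbbabb meet in 1. 3b->2: no, baaab/ba meet in 2. 3b->3: ok.
All examples now run through 4 states with every (state, symbol) defined. Accept strings end in {3}, Reject strings end in {0,1,2}; accept={3}.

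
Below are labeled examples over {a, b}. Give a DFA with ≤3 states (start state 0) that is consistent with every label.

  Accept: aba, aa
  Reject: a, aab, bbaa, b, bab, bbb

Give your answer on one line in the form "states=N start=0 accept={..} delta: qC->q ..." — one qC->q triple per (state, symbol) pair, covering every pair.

states=2 start=0 accept={0} delta: 0a->1 0b->1 1a->0 1b->1

Fold the examples into a partial DFA from state 0: repeatedly fix the first undefined (state, symbol) met by the shortest-then-alphabetical prefix, trying targets in increasing order and rejecting any under which an Accept and a Reject string meet in one state with the same remainder; add a state when all current targets are rejected. Accepting states are where Accept strings end.
a: 0a undefined. 0a->0: no, aa/a meet in 0. Open state 1: 0a->1.
b: 0b undefined. 0b->0: no, aa/bbaa meet in 1 with "a" left. 0b->1: ok.
aa: 1a undefined. 1a->0: ok.
ab: 1b undefined. 1b->0: no, aba/a meet in 1. 1b->1: ok.
All examples now run through 2 states with every (state, symbol) defined. Accept strings end in {0}, Reject strings end in {1}; accept={0}.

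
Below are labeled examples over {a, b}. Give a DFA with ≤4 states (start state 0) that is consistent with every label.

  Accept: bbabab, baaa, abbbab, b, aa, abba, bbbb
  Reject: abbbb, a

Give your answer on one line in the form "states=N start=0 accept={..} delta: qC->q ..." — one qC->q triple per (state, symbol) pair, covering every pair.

states=3 start=0 accept={0,2} delta: 0a->1 0b->0 1a->2 1b->1 2a->0 2b->0

State merging on the prefix tree: take the shortest (then alphabetical) example prefix whose next move is undefined and point that move at state 0, else 1, else 2, ...; a target is out if some Accept/Reject pair would then sit in one state with the same input left (inseparable). If every existing state is out, open a new one.
a: 0a undefined. 0a->0: no, aa/a meet in 0. Open state 1: 0a->1.
b: 0b undefined. 0b->0: ok.
aa: 1a undefined. 1a->0: no, baaa/a meet in 1. 1a->1: no, baaa/a meet in 1. Open state 2: 1a->2.
ab: 1b undefined. 1b->0: no, bbabab/abbbb meet in 0. 1b->1: ok.
baaa: 2a undefined. 2a->0: ok.
abbbab: 2b undefined. 2b->0: ok.
All examples now run through 3 states with every (state, symbol) defined. Accept strings end in {0,2}, Reject strings end in {1}; accept={0,2}.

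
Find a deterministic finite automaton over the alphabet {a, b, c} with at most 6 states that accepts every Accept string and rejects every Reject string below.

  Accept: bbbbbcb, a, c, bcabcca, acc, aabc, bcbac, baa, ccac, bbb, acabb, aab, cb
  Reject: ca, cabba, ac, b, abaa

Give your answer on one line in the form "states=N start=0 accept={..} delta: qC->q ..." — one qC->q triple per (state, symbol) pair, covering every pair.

Grow the machine one transition at a time. Run the examples from 0; the earliest place one falls off (shortest prefix, ties alphabetical) gets sent to the lowest-numbered state that keeps every Accept/Reject pair distinguishable — a pair clashes when both reach the same state with identical unread suffix — and to a fresh state only if none does.
a: 0a undefined. 0a->0: no, c/ac meet in 0 with "c" left. Open state 1: 0a->1.
b: 0b undefined. 0b->0: no, bbb/b meet in 0. 0b->1: no, a/b meet in 1. Open state 2: 0b->2.
c: 0c undefined. 0c->0: no, a/ca meet in 1. 0c->1: ok.
aa: 1a undefined. 1a->0: no, aab/b meet in 2. 1a->1: no, a/ca meet in 1. 1a->2: ok.
ab: 1b undefined. 1b->0: ok.
ac: 1c undefined. 1c->0: no, ccac/ac meet in 0. 1c->1: no, a/ac meet in 1. 1c->2: ok.
ba: 2a undefined. 2a->0: ok.
bb: 2b undefined. 2b->0: no, bbb/ca meet in 2. 2b->1: no, bbbbbcb/cabba meet in 1. 2b->2: no, bbb/ca meet in 2. Open state 3: 2b->3.
bc: 2c undefined. 2c->0: ok.
bbb: 3b undefined. 3b->0: no, a/cabba meet in 1. 3b->1: no, bbbbbcb/ca meet in 2. 3b->2: no, bbbbbcb/ca meet in 2. 3b->3: ok.
aabc: 3c undefined. 3c->0: no, bbbbbcb/ca meet in 2. 3c->1: ok.
cabba: 3a undefined. 3a->0: no, bbbbbcb/cabba meet in 0. 3a->1: no, a/cabba meet in 1. 3a->2: ok.
All examples now run through 4 states with every (state, symbol) defined. Accept strings end in {0,1,3}, Reject strings end in {2}; accept={0,1,3}.

states=4 start=0 accept={0,1,3} delta: 0a->1 0b->2 0c->1 1a->2 1b->0 1c->2 2a->0 2b->3 2c->0 3a->2 3b->3 3c->1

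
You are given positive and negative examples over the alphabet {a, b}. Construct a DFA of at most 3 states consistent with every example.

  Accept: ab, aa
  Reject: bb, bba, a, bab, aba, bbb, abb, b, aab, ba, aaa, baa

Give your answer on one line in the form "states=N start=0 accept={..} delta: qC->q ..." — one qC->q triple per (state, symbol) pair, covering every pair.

State merging on the prefix tree: take the shortest (then alphabetical) example prefix whose next move is undefined and point that move at state 0, else 1, else 2, ...; a target is out if some Accept/Reject pair would then sit in one state with the same input left (inseparable). If every existing state is out, open a new one.
a: 0a undefined. 0a->0: no, ab/b meet in 0 with "b" left. Open state 1: 0a->1.
b: 0b undefined. 0b->0: no, ab/bab meet in 1 with "b" left. 0b->1: no, ab/bb meet in 1 with "b" left. Open state 2: 0b->2.
aa: 1a undefined. 1a->0: ok.
ab: 1b undefined. 1b->0: ok.
ba: 2a undefined. 2a->0: no, ab/ba meet in 0. 2a->1: no, ab/bab meet in 0. 2a->2: ok.
bb: 2b undefined. 2b->0: no, ab/bb meet in 0. 2b->1: no, ab/bba meet in 0. 2b->2: ok.
All examples now run through 3 states with every (state, symbol) defined. Accept strings end in {0}, Reject strings end in {1,2}; accept={0}.

states=3 start=0 accept={0} delta: 0a->1 0b->2 1a->0 1b->0 2a->2 2b->2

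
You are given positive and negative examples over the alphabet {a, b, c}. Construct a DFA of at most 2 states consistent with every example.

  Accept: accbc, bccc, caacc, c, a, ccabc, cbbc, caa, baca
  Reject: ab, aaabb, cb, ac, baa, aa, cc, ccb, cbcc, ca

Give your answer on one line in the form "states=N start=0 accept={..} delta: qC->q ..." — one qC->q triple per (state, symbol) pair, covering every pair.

State merging on the prefix tree: take the shortest (then alphabetical) example prefix whose next move is undefined and point that move at state 0, else 1, else 2, ...; a target is out if some Accept/Reject pair would then sit in one state with the same input left (inseparable). If every existing state is out, open a new one.
a: 0a undefined. 0a->0: no, c/ac meet in 0 with "c" left. Open state 1: 0a->1.
b: 0b undefined. 0b->0: ok.
c: 0c undefined. 0c->0: no, bccc/cb meet in 0. 0c->1: ok.
aa: 1a undefined. 1a->0: ok.
ab: 1b undefined. 1b->0: ok.
ac: 1c undefined. 1c->0: ok.
All examples now run through 2 states with every (state, symbol) defined. Accept strings end in {1}, Reject strings end in {0}; accept={1}.

states=2 start=0 accept={1} delta: 0a->1 0b->0 0c->1 1a->0 1b->0 1c->0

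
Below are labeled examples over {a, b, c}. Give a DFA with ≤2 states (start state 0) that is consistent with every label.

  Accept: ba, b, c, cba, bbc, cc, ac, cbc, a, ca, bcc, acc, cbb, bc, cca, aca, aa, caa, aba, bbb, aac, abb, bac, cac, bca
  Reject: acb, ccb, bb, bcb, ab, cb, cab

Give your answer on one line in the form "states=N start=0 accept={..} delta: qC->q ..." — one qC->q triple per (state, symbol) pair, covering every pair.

states=2 start=0 accept={1} delta: 0a->1 0b->1 0c->1 1a->1 1b->0 1c->1

Fold the examples into a partial DFA from state 0: repeatedly fix the first undefined (state, symbol) met by the shortest-then-alphabetical prefix, trying targets in increasing order and rejecting any under which an Accept and a Reject string meet in one state with the same remainder; add a state when all current targets are rejected. Accepting states are where Accept strings end.
a: 0a undefined. 0a->0: no, b/ab meet in 0 with "b" left. Open state 1: 0a->1.
b: 0b undefined. 0b->0: no, b/bb meet in 0. 0b->1: ok.
c: 0c undefined. 0c->0: no, b/ccb meet in 1. 0c->1: ok.
aa: 1a undefined. 1a->0: no, b/cab meet in 1. 1a->1: ok.
ab: 1b undefined. 1b->0: ok.
ac: 1c undefined. 1c->0: no, ba/acb meet in 1. 1c->1: ok.
All examples now run through 2 states with every (state, symbol) defined. Accept strings end in {1}, Reject strings end in {0}; accept={1}.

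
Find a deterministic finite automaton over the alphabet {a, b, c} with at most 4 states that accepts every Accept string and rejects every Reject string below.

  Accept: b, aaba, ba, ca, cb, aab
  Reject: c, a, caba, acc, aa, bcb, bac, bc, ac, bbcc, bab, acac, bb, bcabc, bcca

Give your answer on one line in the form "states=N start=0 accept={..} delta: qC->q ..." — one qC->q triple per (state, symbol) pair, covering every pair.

Grow the machine one transition at a time. Run the examples from 0; the earliest place one falls off (shortest prefix, ties alphabetical) gets sent to the lowest-numbered state that keeps every Accept/Reject pair distinguishable — a pair clashes when both reach the same state with identical unread suffix — and to a fresh state only if none does.
a: 0a undefined. 0a->0: ok.
b: 0b undefined. 0b->0: no, b/a meet in 0. Open state 1: 0b->1.
c: 0c undefined. 0c->0: no, aaba/caba meet in 1 with "a" left. 0c->1: no, b/c meet in 1. Open state 2: 0c->2.
ba: 1a undefined. 1a->0: no, b/bab meet in 1. 1a->1: ok.
bb: 1b undefined. 1b->0: ok.
bc: 1c undefined. 1c->0: no, b/bcb meet in 1. 1c->1: no, b/bac meet in 1. 1c->2: no, cb/bcb meet in 2 with "b" left. Open state 3: 1c->3.
ca: 2a undefined. 2a->0: no, b/caba meet in 1. 2a->1: ok.
cb: 2b undefined. 2b->0: no, cb/a meet in 0. 2b->1: ok.
acc: 2c undefined. 2c->0: ok.
bca: 3a undefined. 3a->0: ok.
bcb: 3b undefined. 3b->0: ok.
bcc: 3c undefined. 3c->0: ok.
All examples now run through 4 states with every (state, symbol) defined. Accept strings end in {1}, Reject strings end in {0,2,3}; accept={1}.

states=4 start=0 accept={1} delta: 0a->0 0b->1 0c->2 1a->1 1b->0 1c->3 2a->1 2b->1 2c->0 3a->0 3b->0 3c->0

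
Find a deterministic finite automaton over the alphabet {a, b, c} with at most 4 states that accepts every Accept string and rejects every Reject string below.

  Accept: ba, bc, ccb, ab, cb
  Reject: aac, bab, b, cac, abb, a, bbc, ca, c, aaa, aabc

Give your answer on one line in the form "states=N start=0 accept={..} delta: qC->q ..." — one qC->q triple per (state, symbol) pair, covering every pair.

Fold the examples into a partial DFA from state 0: repeatedly fix the first undefined (state, symbol) met by the shortest-then-alphabetical prefix, trying targets in increasing order and rejecting any under which an Accept and a Reject string meet in one state with the same remainder; add a state when all current targets are rejected. Accepting states are where Accept strings end.
a: 0a undefined. 0a->0: no, bc/aabc meet in 0 with "bc" left. Open state 1: 0a->1.
b: 0b undefined. 0b->0: no, ba/a meet in 1. 0b->1: ok.
c: 0c undefined. 0c->0: no, bc/cac meet in 1 with "c" left. 0c->1: no, ba/ca meet in 1 with "a" left. Open state 2: 0c->2.
aa: 1a undefined. 1a->0: no, bc/aabc meet in 1 with "c" left. 1a->1: no, ba/b meet in 1. 1a->2: no, ba/c meet in 2. Open state 3: 1a->3.
ab: 1b undefined. 1b->0: ok.
bc: 1c undefined. 1c->0: ok.
ca: 2a undefined. 2a->0: no, bc/ca meet in 0. 2a->1: no, bc/cac meet in 0. 2a->2: ok.
cb: 2b undefined. 2b->0: ok.
cc: 2c undefined. 2c->0: no, bc/cac meet in 0. 2c->1: ok.
aaa: 3a undefined. 3a->0: no, bc/aaa meet in 0. 3a->1: ok.
aab: 3b undefined. 3b->0: no, bc/bab meet in 0. 3b->1: no, bc/aabc meet in 0. 3b->2: ok.
aac: 3c undefined. 3c->0: no, bc/aac meet in 0. 3c->1: ok.
All examples now run through 4 states with every (state, symbol) defined. Accept strings end in {0,3}, Reject strings end in {1,2}; accept={0,3}.

states=4 start=0 accept={0,3} delta: 0a->1 0b->1 0c->2 1a->3 1b->0 1c->0 2a->2 2b->0 2c->1 3a->1 3b->2 3c->1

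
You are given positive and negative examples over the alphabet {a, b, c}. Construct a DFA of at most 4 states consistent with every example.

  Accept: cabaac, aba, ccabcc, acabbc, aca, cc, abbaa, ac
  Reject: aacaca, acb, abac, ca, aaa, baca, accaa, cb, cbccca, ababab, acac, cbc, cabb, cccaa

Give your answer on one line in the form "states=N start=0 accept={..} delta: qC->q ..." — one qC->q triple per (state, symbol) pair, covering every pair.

Grow the machine one transition at a time. Run the examples from 0; the earliest place one falls off (shortest prefix, ties alphabetical) gets sent to the lowest-numbered state that keeps every Accept/Reject pair distinguishable — a pair clashes when both reach the same state with identical unread suffix — and to a fresh state only if none does.
a: 0a undefined. 0a->0: no, aca/ca meet in 0 with "ca" left. Open state 1: 0a->1.
b: 0b undefined. 0b->0: no, aca/baca meet in 1 with "ca" left. 0b->1: ok.
c: 0c undefined. 0c->0: no, ac/cbc meet in 1 with "c" left. 0c->1: ok.
aa: 1a undefined. 1a->0: ok.
ab: 1b undefined. 1b->0: no, cabaac/abac meet in 1 with "c" left. 1b->1: no, cabaac/cbc meet in 1 with "c" left. Open state 2: 1b->2.
ac: 1c undefined. 1c->0: no, cabaac/aacaca meet in 0. 1c->1: no, cabaac/aaa meet in 1. 1c->2: no, cabaac/cb meet in 2. Open state 3: 1c->3.
aba: 2a undefined. 2a->0: no, aba/aacaca meet in 0. 2a->1: no, cabaac/abac meet in 3. 2a->2: no, aba/cb meet in 2. 2a->3: ok.
abb: 2b undefined. 2b->0: no, abbaa/aacaca meet in 0. 2b->1: no, abbaa/aaa meet in 1. 2b->2: ok.
aca: 3a undefined. 3a->0: no, ccabcc/abac meet in 3 with "c" left. 3a->1: no, cabaac/acac meet in 3. 3a->2: no, acabbc/acac meet in 2 with "c" left. 3a->3: ok.
acb: 3b undefined. 3b->0: ok.
acc: 3c undefined. 3c->0: ok.
cbc: 2c undefined. 2c->0: no, cabaac/cbccca meet in 3. 2c->1: ok.
All examples now run through 4 states with every (state, symbol) defined. Accept strings end in {3}, Reject strings end in {0,1,2}; accept={3}.

states=4 start=0 accept={3} delta: 0a->1 0b->1 0c->1 1a->0 1b->2 1c->3 2a->3 2b->2 2c->1 3a->3 3b->0 3c->0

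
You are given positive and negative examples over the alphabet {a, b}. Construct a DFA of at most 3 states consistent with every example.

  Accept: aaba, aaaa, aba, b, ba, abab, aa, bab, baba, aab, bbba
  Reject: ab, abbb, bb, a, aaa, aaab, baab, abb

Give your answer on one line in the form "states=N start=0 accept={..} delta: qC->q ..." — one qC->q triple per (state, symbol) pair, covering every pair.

Fold the examples into a partial DFA from state 0: repeatedly fix the first undefined (state, symbol) met by the shortest-then-alphabetical prefix, trying targets in increasing order and rejecting any under which an Accept and a Reject string meet in one state with the same remainder; add a state when all current targets are rejected. Accepting states are where Accept strings end.
a: 0a undefined. 0a->0: no, aaaa/a meet in 0. Open state 1: 0a->1.
b: 0b undefined. 0b->0: no, b/bb meet in 0. 0b->1: no, b/a meet in 1. Open state 2: 0b->2.
aa: 1a undefined. 1a->0: ok.
ab: 1b undefined. 1b->0: no, aaaa/ab meet in 0. 1b->1: ok.
ba: 2a undefined. 2a->0: ok.
bb: 2b undefined. 2b->0: no, aaba/bb meet in 0. 2b->1: ok.
All examples now run through 3 states with every (state, symbol) defined. Accept strings end in {0,2}, Reject strings end in {1}; accept={0,2}.

states=3 start=0 accept={0,2} delta: 0a->1 0b->2 1a->0 1b->1 2a->0 2b->1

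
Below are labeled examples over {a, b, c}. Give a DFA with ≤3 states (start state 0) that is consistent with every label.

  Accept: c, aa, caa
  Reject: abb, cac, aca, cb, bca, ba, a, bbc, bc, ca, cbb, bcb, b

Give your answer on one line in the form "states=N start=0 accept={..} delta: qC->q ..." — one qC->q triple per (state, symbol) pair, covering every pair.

states=3 start=0 accept={0} delta: 0a->1 0b->2 0c->0 1a->0 1b->0 1c->2 2a->1 2b->1 2c->2

Fold the examples into a partial DFA from state 0: repeatedly fix the first undefined (state, symbol) met by the shortest-then-alphabetical prefix, trying targets in increasing order and rejecting any under which an Accept and a Reject string meet in one state with the same remainder; add a state when all current targets are rejected. Accepting states are where Accept strings end.
a: 0a undefined. 0a->0: no, aa/a meet in 0. Open state 1: 0a->1.
b: 0b undefined. 0b->0: no, c/bbc meet in 0 with "c" left. 0b->1: no, aa/ba meet in 1 with "a" left. Open state 2: 0b->2.
c: 0c undefined. 0c->0: ok.
aa: 1a undefined. 1a->0: ok.
ab: 1b undefined. 1b->0: ok.
ac: 1c undefined. 1c->0: no, c/cac meet in 0. 1c->1: no, c/aca meet in 0. 1c->2: ok.
ba: 2a undefined. 2a->0: no, c/aca meet in 0. 2a->1: ok.
bb: 2b undefined. 2b->0: no, c/bbc meet in 0. 2b->1: ok.
bc: 2c undefined. 2c->0: no, c/bc meet in 0. 2c->1: no, c/bca meet in 0. 2c->2: ok.
All examples now run through 3 states with every (state, symbol) defined. Accept strings end in {0}, Reject strings end in {1,2}; accept={0}.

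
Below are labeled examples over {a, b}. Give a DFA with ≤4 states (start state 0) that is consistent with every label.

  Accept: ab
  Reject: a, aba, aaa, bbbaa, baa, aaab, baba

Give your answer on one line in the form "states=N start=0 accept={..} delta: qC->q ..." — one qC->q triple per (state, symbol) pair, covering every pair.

State merging on the prefix tree: take the shortest (then alphabetical) example prefix whose next move is undefined and point that move at state 0, else 1, else 2, ...; a target is out if some Accept/Reject pair would then sit in one state with the same input left (inseparable). If every existing state is out, open a new one.
a: 0a undefined. 0a->0: no, ab/aaab meet in 0 with "b" left. Open state 1: 0a->1.
b: 0b undefined. 0b->0: ok.
aa: 1a undefined. 1a->0: no, ab/aaab meet in 1 with "b" left. 1a->1: no, ab/aaab meet in 1 with "b" left. Open state 2: 1a->2.
ab: 1b undefined. 1b->0: ok.
aaa: 2a undefined. 2a->0: no, ab/aaa meet in 0. 2a->1: no, ab/aaab meet in 0. 2a->2: ok.
aaab: 2b undefined. 2b->0: no, ab/aaab meet in 0. 2b->1: ok.
All examples now run through 3 states with every (state, symbol) defined. Accept strings end in {0}, Reject strings end in {1,2}; accept={0}.

states=3 start=0 accept={0} delta: 0a->1 0b->0 1a->2 1b->0 2a->2 2b->1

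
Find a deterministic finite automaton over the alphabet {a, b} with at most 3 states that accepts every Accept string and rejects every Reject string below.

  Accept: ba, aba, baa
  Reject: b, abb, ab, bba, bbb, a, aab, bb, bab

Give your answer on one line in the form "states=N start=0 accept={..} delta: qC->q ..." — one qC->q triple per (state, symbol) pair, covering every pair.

Fold the examples into a partial DFA from state 0: repeatedly fix the first undefined (state, symbol) met by the shortest-then-alphabetical prefix, trying targets in increasing order and rejecting any under which an Accept and a Reject string meet in one state with the same remainder; add a state when all current targets are rejected. Accepting states are where Accept strings end.
a: 0a undefined. 0a->0: ok.
b: 0b undefined. 0b->0: no, ba/b meet in 0. Open state 1: 0b->1.
ba: 1a undefined. 1a->0: no, ba/a meet in 0. 1a->1: no, ba/b meet in 1. Open state 2: 1a->2.
bb: 1b undefined. 1b->0: ok.
baa: 2a undefined. 2a->0: no, baa/abb meet in 0. 2a->1: no, baa/b meet in 1. 2a->2: ok.
bab: 2b undefined. 2b->0: ok.
All examples now run through 3 states with every (state, symbol) defined. Accept strings end in {2}, Reject strings end in {0,1}; accept={2}.

states=3 start=0 accept={2} delta: 0a->0 0b->1 1a->2 1b->0 2a->2 2b->0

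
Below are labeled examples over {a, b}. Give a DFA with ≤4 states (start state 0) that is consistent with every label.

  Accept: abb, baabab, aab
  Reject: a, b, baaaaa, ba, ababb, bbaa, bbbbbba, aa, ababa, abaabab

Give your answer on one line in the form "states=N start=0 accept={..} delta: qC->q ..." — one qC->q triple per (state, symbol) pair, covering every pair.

states=4 start=0 accept={2,3} delta: 0a->1 0b->0 1a->1 1b->2 2a->2 2b->3 3a->0 3b->0

State merging on the prefix tree: take the shortest (then alphabetical) example prefix whose next move is undefined and point that move at state 0, else 1, else 2, ...; a target is out if some Accept/Reject pair would then sit in one state with the same input left (inseparable). If every existing state is out, open a new one.
a: 0a undefined. 0a->0: no, baabab/abaabab meet in 0 with "baabab" left. Open state 1: 0a->1.
b: 0b undefined. 0b->0: ok.
aa: 1a undefined. 1a->0: no, aab/b meet in 0. 1a->1: ok.
ab: 1b undefined. 1b->0: no, abb/b meet in 0. 1b->1: no, abb/a meet in 1. Open state 2: 1b->2.
aba: 2a undefined. 2a->0: no, baabab/b meet in 0. 2a->1: no, abb/ababb meet in 2 with "b" left. 2a->2: ok.
abb: 2b undefined. 2b->0: no, abb/b meet in 0. 2b->1: no, abb/a meet in 1. 2b->2: no, abb/ababb meet in 2. Open state 3: 2b->3.
ababa: 3a undefined. 3a->0: ok.
ababb: 3b undefined. 3b->0: ok.
All examples now run through 4 states with every (state, symbol) defined. Accept strings end in {2,3}, Reject strings end in {0,1}; accept={2,3}.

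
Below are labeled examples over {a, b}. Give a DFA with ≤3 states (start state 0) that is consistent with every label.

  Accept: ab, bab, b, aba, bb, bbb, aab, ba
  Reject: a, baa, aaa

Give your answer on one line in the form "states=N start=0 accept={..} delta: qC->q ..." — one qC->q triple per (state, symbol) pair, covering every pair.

Grow the machine one transition at a time. Run the examples from 0; the earliest place one falls off (shortest prefix, ties alphabetical) gets sent to the lowest-numbered state that keeps every Accept/Reject pair distinguishable — a pair clashes when both reach the same state with identical unread suffix — and to a fresh state only if none does.
a: 0a undefined. 0a->0: ok.
b: 0b undefined. 0b->0: no, ab/a meet in 0. Open state 1: 0b->1.
ba: 1a undefined. 1a->0: no, aba/a meet in 0. 1a->1: no, ab/baa meet in 1. Open state 2: 1a->2.
bb: 1b undefined. 1b->0: no, bb/a meet in 0. 1b->1: ok.
baa: 2a undefined. 2a->0: ok.
bab: 2b undefined. 2b->0: no, bab/a meet in 0. 2b->1: ok.
All examples now run through 3 states with every (state, symbol) defined. Accept strings end in {1,2}, Reject strings end in {0}; accept={1,2}.

states=3 start=0 accept={1,2} delta: 0a->0 0b->1 1a->2 1b->1 2a->0 2b->1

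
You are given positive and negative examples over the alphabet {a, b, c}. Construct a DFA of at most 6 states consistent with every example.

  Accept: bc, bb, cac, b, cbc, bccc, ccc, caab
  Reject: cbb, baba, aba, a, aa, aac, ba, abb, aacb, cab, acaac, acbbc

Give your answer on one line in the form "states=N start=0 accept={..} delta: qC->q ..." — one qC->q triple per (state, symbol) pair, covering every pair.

states=4 start=0 accept={0,2} delta: 0a->1 0b->0 0c->2 1a->1 1b->1 1c->1 2a->3 2b->3 2c->0 3a->0 3b->1 3c->0

Fold the examples into a partial DFA from state 0: repeatedly fix the first undefined (state, symbol) met by the shortest-then-alphabetical prefix, trying targets in increasing order and rejecting any under which an Accept and a Reject string meet in one state with the same remainder; add a state when all current targets are rejected. Accepting states are where Accept strings end.
a: 0a undefined. 0a->0: no, bb/abb meet in 0 with "bb" left. Open state 1: 0a->1.
b: 0b undefined. 0b->0: ok.
c: 0c undefined. 0c->0: no, bc/cbb meet in 0. 0c->1: no, bc/a meet in 1. Open state 2: 0c->2.
aa: 1a undefined. 1a->0: no, bc/aac meet in 2. 1a->1: ok.
ab: 1b undefined. 1b->0: no, bb/abb meet in 0. 1b->1: ok.
ac: 1c undefined. 1c->0: no, bc/acbbc meet in 2. 1c->1: ok.
ca: 2a undefined. 2a->0: no, bb/cab meet in 0. 2a->1: no, cac/baba meet in 1. 2a->2: no, caab/cab meet in 2 with "b" left. Open state 3: 2a->3.
cb: 2b undefined. 2b->0: no, bb/cbb meet in 0. 2b->1: no, cbc/cbb meet in 1. 2b->2: no, bc/cbb meet in 2. 2b->3: ok.
cc: 2c undefined. 2c->0: ok.
caa: 3a undefined. 3a->0: ok.
cab: 3b undefined. 3b->0: no, bb/cbb meet in 0. 3b->1: ok.
cac: 3c undefined. 3c->0: ok.
All examples now run through 4 states with every (state, symbol) defined. Accept strings end in {0,2}, Reject strings end in {1}; accept={0,2}.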